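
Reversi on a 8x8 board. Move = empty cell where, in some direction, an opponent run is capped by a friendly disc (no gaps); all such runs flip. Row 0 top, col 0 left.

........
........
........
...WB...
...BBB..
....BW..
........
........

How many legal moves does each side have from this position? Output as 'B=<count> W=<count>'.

-- B to move --
(2,2): flips 1 -> legal
(2,3): flips 1 -> legal
(2,4): no bracket -> illegal
(3,2): flips 1 -> legal
(4,2): no bracket -> illegal
(4,6): no bracket -> illegal
(5,6): flips 1 -> legal
(6,4): no bracket -> illegal
(6,5): flips 1 -> legal
(6,6): flips 1 -> legal
B mobility = 6
-- W to move --
(2,3): no bracket -> illegal
(2,4): no bracket -> illegal
(2,5): no bracket -> illegal
(3,2): no bracket -> illegal
(3,5): flips 2 -> legal
(3,6): no bracket -> illegal
(4,2): no bracket -> illegal
(4,6): no bracket -> illegal
(5,2): no bracket -> illegal
(5,3): flips 2 -> legal
(5,6): no bracket -> illegal
(6,3): no bracket -> illegal
(6,4): no bracket -> illegal
(6,5): no bracket -> illegal
W mobility = 2

Answer: B=6 W=2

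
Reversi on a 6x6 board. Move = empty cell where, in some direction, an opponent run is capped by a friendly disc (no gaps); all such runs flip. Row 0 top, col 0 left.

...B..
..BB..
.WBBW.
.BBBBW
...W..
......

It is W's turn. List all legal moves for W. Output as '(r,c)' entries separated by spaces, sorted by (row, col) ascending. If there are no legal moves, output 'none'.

Answer: (0,2) (2,5) (3,0) (4,1) (4,2) (4,4)

Derivation:
(0,1): no bracket -> illegal
(0,2): flips 1 -> legal
(0,4): no bracket -> illegal
(1,1): no bracket -> illegal
(1,4): no bracket -> illegal
(2,0): no bracket -> illegal
(2,5): flips 1 -> legal
(3,0): flips 4 -> legal
(4,0): no bracket -> illegal
(4,1): flips 1 -> legal
(4,2): flips 1 -> legal
(4,4): flips 1 -> legal
(4,5): no bracket -> illegal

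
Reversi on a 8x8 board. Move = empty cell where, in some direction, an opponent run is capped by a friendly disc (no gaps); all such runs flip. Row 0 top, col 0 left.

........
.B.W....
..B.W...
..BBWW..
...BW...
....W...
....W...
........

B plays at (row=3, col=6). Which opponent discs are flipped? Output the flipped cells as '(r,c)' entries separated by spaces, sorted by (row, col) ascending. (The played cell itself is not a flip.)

Dir NW: first cell '.' (not opp) -> no flip
Dir N: first cell '.' (not opp) -> no flip
Dir NE: first cell '.' (not opp) -> no flip
Dir W: opp run (3,5) (3,4) capped by B -> flip
Dir E: first cell '.' (not opp) -> no flip
Dir SW: first cell '.' (not opp) -> no flip
Dir S: first cell '.' (not opp) -> no flip
Dir SE: first cell '.' (not opp) -> no flip

Answer: (3,4) (3,5)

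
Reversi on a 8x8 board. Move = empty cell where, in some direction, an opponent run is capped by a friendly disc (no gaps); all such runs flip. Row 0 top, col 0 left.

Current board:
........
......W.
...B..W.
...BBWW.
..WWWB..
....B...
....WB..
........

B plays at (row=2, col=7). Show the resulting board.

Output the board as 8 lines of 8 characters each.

Answer: ........
......W.
...B..WB
...BBWB.
..WWWB..
....B...
....WB..
........

Derivation:
Place B at (2,7); scan 8 dirs for brackets.
Dir NW: opp run (1,6), next='.' -> no flip
Dir N: first cell '.' (not opp) -> no flip
Dir NE: edge -> no flip
Dir W: opp run (2,6), next='.' -> no flip
Dir E: edge -> no flip
Dir SW: opp run (3,6) capped by B -> flip
Dir S: first cell '.' (not opp) -> no flip
Dir SE: edge -> no flip
All flips: (3,6)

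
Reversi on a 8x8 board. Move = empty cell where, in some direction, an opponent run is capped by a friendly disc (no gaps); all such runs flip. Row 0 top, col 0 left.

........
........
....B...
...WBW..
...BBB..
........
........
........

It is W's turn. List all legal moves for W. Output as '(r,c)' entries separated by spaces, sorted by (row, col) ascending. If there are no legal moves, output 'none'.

Answer: (1,3) (1,5) (5,3) (5,5)

Derivation:
(1,3): flips 1 -> legal
(1,4): no bracket -> illegal
(1,5): flips 1 -> legal
(2,3): no bracket -> illegal
(2,5): no bracket -> illegal
(3,2): no bracket -> illegal
(3,6): no bracket -> illegal
(4,2): no bracket -> illegal
(4,6): no bracket -> illegal
(5,2): no bracket -> illegal
(5,3): flips 2 -> legal
(5,4): no bracket -> illegal
(5,5): flips 2 -> legal
(5,6): no bracket -> illegal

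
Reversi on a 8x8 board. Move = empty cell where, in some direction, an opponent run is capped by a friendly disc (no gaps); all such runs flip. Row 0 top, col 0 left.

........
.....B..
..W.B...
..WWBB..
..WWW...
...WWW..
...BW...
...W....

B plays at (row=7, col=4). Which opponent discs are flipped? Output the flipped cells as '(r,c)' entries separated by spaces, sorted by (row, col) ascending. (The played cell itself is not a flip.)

Answer: (4,4) (5,4) (6,4)

Derivation:
Dir NW: first cell 'B' (not opp) -> no flip
Dir N: opp run (6,4) (5,4) (4,4) capped by B -> flip
Dir NE: first cell '.' (not opp) -> no flip
Dir W: opp run (7,3), next='.' -> no flip
Dir E: first cell '.' (not opp) -> no flip
Dir SW: edge -> no flip
Dir S: edge -> no flip
Dir SE: edge -> no flip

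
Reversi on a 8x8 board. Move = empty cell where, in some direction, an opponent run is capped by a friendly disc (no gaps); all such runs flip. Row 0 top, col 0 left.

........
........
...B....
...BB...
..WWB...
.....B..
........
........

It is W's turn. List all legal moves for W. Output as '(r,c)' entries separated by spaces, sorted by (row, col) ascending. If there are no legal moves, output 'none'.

Answer: (1,3) (2,4) (2,5) (4,5)

Derivation:
(1,2): no bracket -> illegal
(1,3): flips 2 -> legal
(1,4): no bracket -> illegal
(2,2): no bracket -> illegal
(2,4): flips 1 -> legal
(2,5): flips 1 -> legal
(3,2): no bracket -> illegal
(3,5): no bracket -> illegal
(4,5): flips 1 -> legal
(4,6): no bracket -> illegal
(5,3): no bracket -> illegal
(5,4): no bracket -> illegal
(5,6): no bracket -> illegal
(6,4): no bracket -> illegal
(6,5): no bracket -> illegal
(6,6): no bracket -> illegal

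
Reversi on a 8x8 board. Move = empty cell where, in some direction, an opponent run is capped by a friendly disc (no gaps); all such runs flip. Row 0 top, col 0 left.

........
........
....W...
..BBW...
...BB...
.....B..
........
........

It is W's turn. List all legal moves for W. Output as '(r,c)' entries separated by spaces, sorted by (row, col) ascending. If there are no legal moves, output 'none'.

(2,1): no bracket -> illegal
(2,2): no bracket -> illegal
(2,3): no bracket -> illegal
(3,1): flips 2 -> legal
(3,5): no bracket -> illegal
(4,1): no bracket -> illegal
(4,2): flips 1 -> legal
(4,5): no bracket -> illegal
(4,6): no bracket -> illegal
(5,2): flips 1 -> legal
(5,3): no bracket -> illegal
(5,4): flips 1 -> legal
(5,6): no bracket -> illegal
(6,4): no bracket -> illegal
(6,5): no bracket -> illegal
(6,6): no bracket -> illegal

Answer: (3,1) (4,2) (5,2) (5,4)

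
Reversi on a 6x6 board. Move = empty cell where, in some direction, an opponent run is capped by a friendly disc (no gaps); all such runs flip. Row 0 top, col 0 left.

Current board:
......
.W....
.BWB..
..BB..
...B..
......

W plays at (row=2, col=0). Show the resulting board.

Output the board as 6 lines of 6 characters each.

Place W at (2,0); scan 8 dirs for brackets.
Dir NW: edge -> no flip
Dir N: first cell '.' (not opp) -> no flip
Dir NE: first cell 'W' (not opp) -> no flip
Dir W: edge -> no flip
Dir E: opp run (2,1) capped by W -> flip
Dir SW: edge -> no flip
Dir S: first cell '.' (not opp) -> no flip
Dir SE: first cell '.' (not opp) -> no flip
All flips: (2,1)

Answer: ......
.W....
WWWB..
..BB..
...B..
......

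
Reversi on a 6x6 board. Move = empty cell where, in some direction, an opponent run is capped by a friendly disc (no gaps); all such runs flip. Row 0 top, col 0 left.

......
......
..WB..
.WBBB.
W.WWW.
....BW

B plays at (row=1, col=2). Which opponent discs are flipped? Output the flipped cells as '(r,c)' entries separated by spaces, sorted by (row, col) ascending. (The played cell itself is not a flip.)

Dir NW: first cell '.' (not opp) -> no flip
Dir N: first cell '.' (not opp) -> no flip
Dir NE: first cell '.' (not opp) -> no flip
Dir W: first cell '.' (not opp) -> no flip
Dir E: first cell '.' (not opp) -> no flip
Dir SW: first cell '.' (not opp) -> no flip
Dir S: opp run (2,2) capped by B -> flip
Dir SE: first cell 'B' (not opp) -> no flip

Answer: (2,2)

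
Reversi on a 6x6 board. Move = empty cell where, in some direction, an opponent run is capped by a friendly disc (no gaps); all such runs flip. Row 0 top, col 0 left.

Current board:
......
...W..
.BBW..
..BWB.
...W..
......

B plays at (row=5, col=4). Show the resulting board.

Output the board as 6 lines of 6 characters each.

Place B at (5,4); scan 8 dirs for brackets.
Dir NW: opp run (4,3) capped by B -> flip
Dir N: first cell '.' (not opp) -> no flip
Dir NE: first cell '.' (not opp) -> no flip
Dir W: first cell '.' (not opp) -> no flip
Dir E: first cell '.' (not opp) -> no flip
Dir SW: edge -> no flip
Dir S: edge -> no flip
Dir SE: edge -> no flip
All flips: (4,3)

Answer: ......
...W..
.BBW..
..BWB.
...B..
....B.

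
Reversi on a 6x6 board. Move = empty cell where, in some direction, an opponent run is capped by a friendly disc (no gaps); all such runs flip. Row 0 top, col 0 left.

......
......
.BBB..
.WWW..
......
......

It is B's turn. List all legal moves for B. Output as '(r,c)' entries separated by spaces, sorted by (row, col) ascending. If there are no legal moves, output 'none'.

(2,0): no bracket -> illegal
(2,4): no bracket -> illegal
(3,0): no bracket -> illegal
(3,4): no bracket -> illegal
(4,0): flips 1 -> legal
(4,1): flips 2 -> legal
(4,2): flips 1 -> legal
(4,3): flips 2 -> legal
(4,4): flips 1 -> legal

Answer: (4,0) (4,1) (4,2) (4,3) (4,4)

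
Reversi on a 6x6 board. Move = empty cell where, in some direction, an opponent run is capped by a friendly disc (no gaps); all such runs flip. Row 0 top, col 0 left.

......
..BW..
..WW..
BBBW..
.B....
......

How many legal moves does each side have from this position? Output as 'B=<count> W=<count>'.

Answer: B=3 W=6

Derivation:
-- B to move --
(0,2): no bracket -> illegal
(0,3): no bracket -> illegal
(0,4): flips 2 -> legal
(1,1): no bracket -> illegal
(1,4): flips 2 -> legal
(2,1): no bracket -> illegal
(2,4): no bracket -> illegal
(3,4): flips 2 -> legal
(4,2): no bracket -> illegal
(4,3): no bracket -> illegal
(4,4): no bracket -> illegal
B mobility = 3
-- W to move --
(0,1): flips 1 -> legal
(0,2): flips 1 -> legal
(0,3): no bracket -> illegal
(1,1): flips 1 -> legal
(2,0): no bracket -> illegal
(2,1): no bracket -> illegal
(4,0): flips 1 -> legal
(4,2): flips 1 -> legal
(4,3): no bracket -> illegal
(5,0): flips 2 -> legal
(5,1): no bracket -> illegal
(5,2): no bracket -> illegal
W mobility = 6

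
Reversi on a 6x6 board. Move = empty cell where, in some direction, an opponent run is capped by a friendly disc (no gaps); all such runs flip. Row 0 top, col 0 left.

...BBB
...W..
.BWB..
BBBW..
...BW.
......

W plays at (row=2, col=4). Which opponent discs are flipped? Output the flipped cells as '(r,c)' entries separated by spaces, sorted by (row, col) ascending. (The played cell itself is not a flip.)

Answer: (2,3)

Derivation:
Dir NW: first cell 'W' (not opp) -> no flip
Dir N: first cell '.' (not opp) -> no flip
Dir NE: first cell '.' (not opp) -> no flip
Dir W: opp run (2,3) capped by W -> flip
Dir E: first cell '.' (not opp) -> no flip
Dir SW: first cell 'W' (not opp) -> no flip
Dir S: first cell '.' (not opp) -> no flip
Dir SE: first cell '.' (not opp) -> no flip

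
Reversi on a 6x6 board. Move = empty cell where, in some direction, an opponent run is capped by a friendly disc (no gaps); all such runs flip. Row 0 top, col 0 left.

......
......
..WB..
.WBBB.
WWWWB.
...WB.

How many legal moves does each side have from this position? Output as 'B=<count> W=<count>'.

-- B to move --
(1,1): flips 1 -> legal
(1,2): flips 1 -> legal
(1,3): no bracket -> illegal
(2,0): no bracket -> illegal
(2,1): flips 1 -> legal
(3,0): flips 1 -> legal
(5,0): flips 1 -> legal
(5,1): flips 1 -> legal
(5,2): flips 3 -> legal
B mobility = 7
-- W to move --
(1,2): no bracket -> illegal
(1,3): flips 2 -> legal
(1,4): flips 2 -> legal
(2,1): flips 1 -> legal
(2,4): flips 2 -> legal
(2,5): flips 1 -> legal
(3,5): flips 4 -> legal
(4,5): flips 1 -> legal
(5,5): flips 3 -> legal
W mobility = 8

Answer: B=7 W=8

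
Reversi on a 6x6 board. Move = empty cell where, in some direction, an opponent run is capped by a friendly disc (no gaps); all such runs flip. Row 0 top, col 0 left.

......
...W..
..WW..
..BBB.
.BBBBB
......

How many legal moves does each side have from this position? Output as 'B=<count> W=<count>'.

Answer: B=4 W=4

Derivation:
-- B to move --
(0,2): no bracket -> illegal
(0,3): flips 2 -> legal
(0,4): no bracket -> illegal
(1,1): flips 1 -> legal
(1,2): flips 2 -> legal
(1,4): flips 1 -> legal
(2,1): no bracket -> illegal
(2,4): no bracket -> illegal
(3,1): no bracket -> illegal
B mobility = 4
-- W to move --
(2,1): no bracket -> illegal
(2,4): no bracket -> illegal
(2,5): no bracket -> illegal
(3,0): no bracket -> illegal
(3,1): no bracket -> illegal
(3,5): no bracket -> illegal
(4,0): no bracket -> illegal
(5,0): flips 2 -> legal
(5,1): no bracket -> illegal
(5,2): flips 2 -> legal
(5,3): flips 2 -> legal
(5,4): no bracket -> illegal
(5,5): flips 2 -> legal
W mobility = 4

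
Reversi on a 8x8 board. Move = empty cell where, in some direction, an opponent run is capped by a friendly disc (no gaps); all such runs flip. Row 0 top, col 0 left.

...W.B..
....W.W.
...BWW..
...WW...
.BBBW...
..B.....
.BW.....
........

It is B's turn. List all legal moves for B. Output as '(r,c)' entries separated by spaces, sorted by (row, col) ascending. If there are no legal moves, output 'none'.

Answer: (0,7) (1,5) (2,6) (2,7) (4,5) (6,3) (7,2)

Derivation:
(0,2): no bracket -> illegal
(0,4): no bracket -> illegal
(0,6): no bracket -> illegal
(0,7): flips 3 -> legal
(1,2): no bracket -> illegal
(1,3): no bracket -> illegal
(1,5): flips 2 -> legal
(1,7): no bracket -> illegal
(2,2): no bracket -> illegal
(2,6): flips 2 -> legal
(2,7): flips 1 -> legal
(3,2): no bracket -> illegal
(3,5): no bracket -> illegal
(3,6): no bracket -> illegal
(4,5): flips 2 -> legal
(5,1): no bracket -> illegal
(5,3): no bracket -> illegal
(5,4): no bracket -> illegal
(5,5): no bracket -> illegal
(6,3): flips 1 -> legal
(7,1): no bracket -> illegal
(7,2): flips 1 -> legal
(7,3): no bracket -> illegal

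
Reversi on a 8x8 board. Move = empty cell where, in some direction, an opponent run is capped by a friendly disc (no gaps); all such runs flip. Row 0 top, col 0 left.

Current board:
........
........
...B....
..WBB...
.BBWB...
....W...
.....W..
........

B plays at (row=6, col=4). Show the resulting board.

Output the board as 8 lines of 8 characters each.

Answer: ........
........
...B....
..WBB...
.BBWB...
....B...
....BW..
........

Derivation:
Place B at (6,4); scan 8 dirs for brackets.
Dir NW: first cell '.' (not opp) -> no flip
Dir N: opp run (5,4) capped by B -> flip
Dir NE: first cell '.' (not opp) -> no flip
Dir W: first cell '.' (not opp) -> no flip
Dir E: opp run (6,5), next='.' -> no flip
Dir SW: first cell '.' (not opp) -> no flip
Dir S: first cell '.' (not opp) -> no flip
Dir SE: first cell '.' (not opp) -> no flip
All flips: (5,4)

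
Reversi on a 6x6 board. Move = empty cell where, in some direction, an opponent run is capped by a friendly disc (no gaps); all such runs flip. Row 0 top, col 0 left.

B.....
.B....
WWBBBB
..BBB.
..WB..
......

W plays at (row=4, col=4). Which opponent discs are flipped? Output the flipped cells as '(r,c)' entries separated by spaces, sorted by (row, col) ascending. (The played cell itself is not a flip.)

Dir NW: opp run (3,3) (2,2) (1,1) (0,0), next=edge -> no flip
Dir N: opp run (3,4) (2,4), next='.' -> no flip
Dir NE: first cell '.' (not opp) -> no flip
Dir W: opp run (4,3) capped by W -> flip
Dir E: first cell '.' (not opp) -> no flip
Dir SW: first cell '.' (not opp) -> no flip
Dir S: first cell '.' (not opp) -> no flip
Dir SE: first cell '.' (not opp) -> no flip

Answer: (4,3)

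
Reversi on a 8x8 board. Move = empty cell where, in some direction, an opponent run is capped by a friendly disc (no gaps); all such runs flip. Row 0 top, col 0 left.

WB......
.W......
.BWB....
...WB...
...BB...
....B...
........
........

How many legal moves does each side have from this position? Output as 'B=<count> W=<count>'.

Answer: B=1 W=8

Derivation:
-- B to move --
(0,2): no bracket -> illegal
(1,0): no bracket -> illegal
(1,2): no bracket -> illegal
(1,3): no bracket -> illegal
(2,0): no bracket -> illegal
(2,4): no bracket -> illegal
(3,1): no bracket -> illegal
(3,2): flips 1 -> legal
(4,2): no bracket -> illegal
B mobility = 1
-- W to move --
(0,2): flips 1 -> legal
(1,0): no bracket -> illegal
(1,2): no bracket -> illegal
(1,3): flips 1 -> legal
(1,4): no bracket -> illegal
(2,0): flips 1 -> legal
(2,4): flips 1 -> legal
(2,5): no bracket -> illegal
(3,0): no bracket -> illegal
(3,1): flips 1 -> legal
(3,2): no bracket -> illegal
(3,5): flips 1 -> legal
(4,2): no bracket -> illegal
(4,5): no bracket -> illegal
(5,2): no bracket -> illegal
(5,3): flips 1 -> legal
(5,5): flips 1 -> legal
(6,3): no bracket -> illegal
(6,4): no bracket -> illegal
(6,5): no bracket -> illegal
W mobility = 8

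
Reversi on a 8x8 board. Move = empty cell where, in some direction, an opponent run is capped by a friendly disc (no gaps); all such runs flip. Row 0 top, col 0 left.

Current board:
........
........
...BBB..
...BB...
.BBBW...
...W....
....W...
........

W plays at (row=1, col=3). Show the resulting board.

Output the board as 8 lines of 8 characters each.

Answer: ........
...W....
...WBB..
...WB...
.BBWW...
...W....
....W...
........

Derivation:
Place W at (1,3); scan 8 dirs for brackets.
Dir NW: first cell '.' (not opp) -> no flip
Dir N: first cell '.' (not opp) -> no flip
Dir NE: first cell '.' (not opp) -> no flip
Dir W: first cell '.' (not opp) -> no flip
Dir E: first cell '.' (not opp) -> no flip
Dir SW: first cell '.' (not opp) -> no flip
Dir S: opp run (2,3) (3,3) (4,3) capped by W -> flip
Dir SE: opp run (2,4), next='.' -> no flip
All flips: (2,3) (3,3) (4,3)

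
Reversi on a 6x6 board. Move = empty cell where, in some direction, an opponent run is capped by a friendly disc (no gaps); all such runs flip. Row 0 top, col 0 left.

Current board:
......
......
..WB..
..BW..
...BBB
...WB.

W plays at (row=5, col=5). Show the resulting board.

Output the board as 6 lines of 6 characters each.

Place W at (5,5); scan 8 dirs for brackets.
Dir NW: opp run (4,4) capped by W -> flip
Dir N: opp run (4,5), next='.' -> no flip
Dir NE: edge -> no flip
Dir W: opp run (5,4) capped by W -> flip
Dir E: edge -> no flip
Dir SW: edge -> no flip
Dir S: edge -> no flip
Dir SE: edge -> no flip
All flips: (4,4) (5,4)

Answer: ......
......
..WB..
..BW..
...BWB
...WWW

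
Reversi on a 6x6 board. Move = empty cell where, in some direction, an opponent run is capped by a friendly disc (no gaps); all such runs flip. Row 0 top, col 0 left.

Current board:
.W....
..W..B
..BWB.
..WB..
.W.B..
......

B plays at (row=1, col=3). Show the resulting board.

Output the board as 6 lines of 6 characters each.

Place B at (1,3); scan 8 dirs for brackets.
Dir NW: first cell '.' (not opp) -> no flip
Dir N: first cell '.' (not opp) -> no flip
Dir NE: first cell '.' (not opp) -> no flip
Dir W: opp run (1,2), next='.' -> no flip
Dir E: first cell '.' (not opp) -> no flip
Dir SW: first cell 'B' (not opp) -> no flip
Dir S: opp run (2,3) capped by B -> flip
Dir SE: first cell 'B' (not opp) -> no flip
All flips: (2,3)

Answer: .W....
..WB.B
..BBB.
..WB..
.W.B..
......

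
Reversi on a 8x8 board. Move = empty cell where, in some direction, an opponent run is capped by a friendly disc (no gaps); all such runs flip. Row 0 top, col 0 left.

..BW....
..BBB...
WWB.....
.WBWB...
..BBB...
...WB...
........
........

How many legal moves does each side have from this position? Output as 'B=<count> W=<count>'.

-- B to move --
(0,4): flips 1 -> legal
(1,0): flips 1 -> legal
(1,1): no bracket -> illegal
(2,3): flips 1 -> legal
(2,4): flips 1 -> legal
(3,0): flips 2 -> legal
(4,0): flips 1 -> legal
(4,1): no bracket -> illegal
(5,2): flips 1 -> legal
(6,2): flips 1 -> legal
(6,3): flips 1 -> legal
(6,4): flips 1 -> legal
B mobility = 10
-- W to move --
(0,1): flips 1 -> legal
(0,4): flips 2 -> legal
(0,5): no bracket -> illegal
(1,1): flips 1 -> legal
(1,5): no bracket -> illegal
(2,3): flips 2 -> legal
(2,4): no bracket -> illegal
(2,5): flips 1 -> legal
(3,5): flips 2 -> legal
(4,1): no bracket -> illegal
(4,5): no bracket -> illegal
(5,1): flips 1 -> legal
(5,2): no bracket -> illegal
(5,5): flips 2 -> legal
(6,3): no bracket -> illegal
(6,4): no bracket -> illegal
(6,5): flips 3 -> legal
W mobility = 9

Answer: B=10 W=9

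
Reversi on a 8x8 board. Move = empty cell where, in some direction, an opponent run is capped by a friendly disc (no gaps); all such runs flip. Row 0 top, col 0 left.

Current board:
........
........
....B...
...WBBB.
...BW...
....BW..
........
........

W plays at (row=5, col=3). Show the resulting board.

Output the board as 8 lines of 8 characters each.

Answer: ........
........
....B...
...WBBB.
...WW...
...WWW..
........
........

Derivation:
Place W at (5,3); scan 8 dirs for brackets.
Dir NW: first cell '.' (not opp) -> no flip
Dir N: opp run (4,3) capped by W -> flip
Dir NE: first cell 'W' (not opp) -> no flip
Dir W: first cell '.' (not opp) -> no flip
Dir E: opp run (5,4) capped by W -> flip
Dir SW: first cell '.' (not opp) -> no flip
Dir S: first cell '.' (not opp) -> no flip
Dir SE: first cell '.' (not opp) -> no flip
All flips: (4,3) (5,4)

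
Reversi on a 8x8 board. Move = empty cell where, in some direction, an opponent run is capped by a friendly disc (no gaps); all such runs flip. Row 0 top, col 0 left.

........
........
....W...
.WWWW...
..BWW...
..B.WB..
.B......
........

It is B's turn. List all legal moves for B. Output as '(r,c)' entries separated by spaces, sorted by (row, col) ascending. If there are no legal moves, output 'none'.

(1,3): no bracket -> illegal
(1,4): no bracket -> illegal
(1,5): flips 2 -> legal
(2,0): flips 1 -> legal
(2,1): no bracket -> illegal
(2,2): flips 3 -> legal
(2,3): no bracket -> illegal
(2,5): flips 2 -> legal
(3,0): no bracket -> illegal
(3,5): no bracket -> illegal
(4,0): no bracket -> illegal
(4,1): no bracket -> illegal
(4,5): flips 2 -> legal
(5,3): flips 1 -> legal
(6,3): no bracket -> illegal
(6,4): no bracket -> illegal
(6,5): no bracket -> illegal

Answer: (1,5) (2,0) (2,2) (2,5) (4,5) (5,3)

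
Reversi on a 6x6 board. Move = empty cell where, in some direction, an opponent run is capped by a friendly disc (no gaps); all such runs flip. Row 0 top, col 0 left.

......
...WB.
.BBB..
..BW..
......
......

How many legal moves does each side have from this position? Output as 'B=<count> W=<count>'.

Answer: B=6 W=3

Derivation:
-- B to move --
(0,2): no bracket -> illegal
(0,3): flips 1 -> legal
(0,4): flips 1 -> legal
(1,2): flips 1 -> legal
(2,4): no bracket -> illegal
(3,4): flips 1 -> legal
(4,2): no bracket -> illegal
(4,3): flips 1 -> legal
(4,4): flips 1 -> legal
B mobility = 6
-- W to move --
(0,3): no bracket -> illegal
(0,4): no bracket -> illegal
(0,5): no bracket -> illegal
(1,0): no bracket -> illegal
(1,1): flips 1 -> legal
(1,2): no bracket -> illegal
(1,5): flips 1 -> legal
(2,0): no bracket -> illegal
(2,4): no bracket -> illegal
(2,5): no bracket -> illegal
(3,0): no bracket -> illegal
(3,1): flips 2 -> legal
(3,4): no bracket -> illegal
(4,1): no bracket -> illegal
(4,2): no bracket -> illegal
(4,3): no bracket -> illegal
W mobility = 3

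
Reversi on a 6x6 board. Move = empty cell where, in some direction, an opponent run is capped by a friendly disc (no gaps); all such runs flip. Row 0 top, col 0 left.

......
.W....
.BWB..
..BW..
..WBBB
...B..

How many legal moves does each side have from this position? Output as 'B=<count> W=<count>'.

Answer: B=7 W=5

Derivation:
-- B to move --
(0,0): flips 3 -> legal
(0,1): flips 1 -> legal
(0,2): no bracket -> illegal
(1,0): no bracket -> illegal
(1,2): flips 1 -> legal
(1,3): no bracket -> illegal
(2,0): no bracket -> illegal
(2,4): no bracket -> illegal
(3,1): flips 1 -> legal
(3,4): flips 1 -> legal
(4,1): flips 1 -> legal
(5,1): no bracket -> illegal
(5,2): flips 1 -> legal
B mobility = 7
-- W to move --
(1,0): no bracket -> illegal
(1,2): no bracket -> illegal
(1,3): flips 1 -> legal
(1,4): no bracket -> illegal
(2,0): flips 1 -> legal
(2,4): flips 1 -> legal
(3,0): no bracket -> illegal
(3,1): flips 2 -> legal
(3,4): no bracket -> illegal
(3,5): no bracket -> illegal
(4,1): no bracket -> illegal
(5,2): no bracket -> illegal
(5,4): no bracket -> illegal
(5,5): flips 1 -> legal
W mobility = 5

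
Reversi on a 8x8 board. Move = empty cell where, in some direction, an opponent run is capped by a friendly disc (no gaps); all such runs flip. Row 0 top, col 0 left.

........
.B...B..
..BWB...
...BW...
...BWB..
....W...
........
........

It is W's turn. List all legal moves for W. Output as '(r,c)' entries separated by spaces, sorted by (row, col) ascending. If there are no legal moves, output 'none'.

(0,0): flips 3 -> legal
(0,1): no bracket -> illegal
(0,2): no bracket -> illegal
(0,4): no bracket -> illegal
(0,5): no bracket -> illegal
(0,6): no bracket -> illegal
(1,0): no bracket -> illegal
(1,2): no bracket -> illegal
(1,3): no bracket -> illegal
(1,4): flips 1 -> legal
(1,6): no bracket -> illegal
(2,0): no bracket -> illegal
(2,1): flips 1 -> legal
(2,5): flips 1 -> legal
(2,6): no bracket -> illegal
(3,1): no bracket -> illegal
(3,2): flips 2 -> legal
(3,5): no bracket -> illegal
(3,6): flips 1 -> legal
(4,2): flips 1 -> legal
(4,6): flips 1 -> legal
(5,2): flips 1 -> legal
(5,3): flips 2 -> legal
(5,5): no bracket -> illegal
(5,6): flips 1 -> legal

Answer: (0,0) (1,4) (2,1) (2,5) (3,2) (3,6) (4,2) (4,6) (5,2) (5,3) (5,6)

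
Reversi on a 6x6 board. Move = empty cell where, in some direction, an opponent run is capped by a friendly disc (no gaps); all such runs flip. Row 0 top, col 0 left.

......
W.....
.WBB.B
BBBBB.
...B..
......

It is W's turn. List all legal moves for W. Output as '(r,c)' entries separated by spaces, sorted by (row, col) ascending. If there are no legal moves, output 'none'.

Answer: (2,4) (4,1) (5,4)

Derivation:
(1,1): no bracket -> illegal
(1,2): no bracket -> illegal
(1,3): no bracket -> illegal
(1,4): no bracket -> illegal
(1,5): no bracket -> illegal
(2,0): no bracket -> illegal
(2,4): flips 2 -> legal
(3,5): no bracket -> illegal
(4,0): no bracket -> illegal
(4,1): flips 1 -> legal
(4,2): no bracket -> illegal
(4,4): no bracket -> illegal
(4,5): no bracket -> illegal
(5,2): no bracket -> illegal
(5,3): no bracket -> illegal
(5,4): flips 2 -> legal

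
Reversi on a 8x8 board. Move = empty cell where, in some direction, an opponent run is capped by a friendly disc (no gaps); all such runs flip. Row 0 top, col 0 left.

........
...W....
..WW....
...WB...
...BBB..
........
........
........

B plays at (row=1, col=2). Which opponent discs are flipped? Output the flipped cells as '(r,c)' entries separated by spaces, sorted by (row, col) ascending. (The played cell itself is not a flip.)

Answer: (2,3)

Derivation:
Dir NW: first cell '.' (not opp) -> no flip
Dir N: first cell '.' (not opp) -> no flip
Dir NE: first cell '.' (not opp) -> no flip
Dir W: first cell '.' (not opp) -> no flip
Dir E: opp run (1,3), next='.' -> no flip
Dir SW: first cell '.' (not opp) -> no flip
Dir S: opp run (2,2), next='.' -> no flip
Dir SE: opp run (2,3) capped by B -> flip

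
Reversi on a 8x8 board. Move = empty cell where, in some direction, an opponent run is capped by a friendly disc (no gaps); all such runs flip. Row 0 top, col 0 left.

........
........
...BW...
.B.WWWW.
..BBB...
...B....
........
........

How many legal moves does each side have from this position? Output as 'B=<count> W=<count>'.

-- B to move --
(1,3): no bracket -> illegal
(1,4): flips 2 -> legal
(1,5): flips 2 -> legal
(2,2): flips 1 -> legal
(2,5): flips 2 -> legal
(2,6): flips 1 -> legal
(2,7): no bracket -> illegal
(3,2): no bracket -> illegal
(3,7): no bracket -> illegal
(4,5): flips 1 -> legal
(4,6): no bracket -> illegal
(4,7): no bracket -> illegal
B mobility = 6
-- W to move --
(1,2): flips 1 -> legal
(1,3): flips 1 -> legal
(1,4): no bracket -> illegal
(2,0): no bracket -> illegal
(2,1): no bracket -> illegal
(2,2): flips 1 -> legal
(3,0): no bracket -> illegal
(3,2): no bracket -> illegal
(4,0): no bracket -> illegal
(4,1): no bracket -> illegal
(4,5): no bracket -> illegal
(5,1): flips 1 -> legal
(5,2): flips 1 -> legal
(5,4): flips 1 -> legal
(5,5): flips 1 -> legal
(6,2): flips 2 -> legal
(6,3): flips 2 -> legal
(6,4): no bracket -> illegal
W mobility = 9

Answer: B=6 W=9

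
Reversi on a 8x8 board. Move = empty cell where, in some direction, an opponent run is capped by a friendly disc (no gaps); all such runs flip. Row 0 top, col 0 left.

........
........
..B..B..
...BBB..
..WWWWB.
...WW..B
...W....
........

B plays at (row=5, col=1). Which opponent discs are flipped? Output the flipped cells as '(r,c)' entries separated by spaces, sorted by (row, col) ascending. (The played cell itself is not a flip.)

Dir NW: first cell '.' (not opp) -> no flip
Dir N: first cell '.' (not opp) -> no flip
Dir NE: opp run (4,2) capped by B -> flip
Dir W: first cell '.' (not opp) -> no flip
Dir E: first cell '.' (not opp) -> no flip
Dir SW: first cell '.' (not opp) -> no flip
Dir S: first cell '.' (not opp) -> no flip
Dir SE: first cell '.' (not opp) -> no flip

Answer: (4,2)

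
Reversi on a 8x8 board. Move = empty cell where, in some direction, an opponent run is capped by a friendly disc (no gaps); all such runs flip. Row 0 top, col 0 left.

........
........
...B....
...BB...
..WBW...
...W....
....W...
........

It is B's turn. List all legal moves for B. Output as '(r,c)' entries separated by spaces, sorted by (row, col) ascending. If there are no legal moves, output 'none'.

Answer: (4,1) (4,5) (5,1) (5,4) (5,5) (6,3)

Derivation:
(3,1): no bracket -> illegal
(3,2): no bracket -> illegal
(3,5): no bracket -> illegal
(4,1): flips 1 -> legal
(4,5): flips 1 -> legal
(5,1): flips 1 -> legal
(5,2): no bracket -> illegal
(5,4): flips 1 -> legal
(5,5): flips 1 -> legal
(6,2): no bracket -> illegal
(6,3): flips 1 -> legal
(6,5): no bracket -> illegal
(7,3): no bracket -> illegal
(7,4): no bracket -> illegal
(7,5): no bracket -> illegal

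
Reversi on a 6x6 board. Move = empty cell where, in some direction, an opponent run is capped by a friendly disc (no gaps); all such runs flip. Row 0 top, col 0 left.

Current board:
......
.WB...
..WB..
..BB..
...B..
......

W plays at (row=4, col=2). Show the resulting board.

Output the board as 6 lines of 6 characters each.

Place W at (4,2); scan 8 dirs for brackets.
Dir NW: first cell '.' (not opp) -> no flip
Dir N: opp run (3,2) capped by W -> flip
Dir NE: opp run (3,3), next='.' -> no flip
Dir W: first cell '.' (not opp) -> no flip
Dir E: opp run (4,3), next='.' -> no flip
Dir SW: first cell '.' (not opp) -> no flip
Dir S: first cell '.' (not opp) -> no flip
Dir SE: first cell '.' (not opp) -> no flip
All flips: (3,2)

Answer: ......
.WB...
..WB..
..WB..
..WB..
......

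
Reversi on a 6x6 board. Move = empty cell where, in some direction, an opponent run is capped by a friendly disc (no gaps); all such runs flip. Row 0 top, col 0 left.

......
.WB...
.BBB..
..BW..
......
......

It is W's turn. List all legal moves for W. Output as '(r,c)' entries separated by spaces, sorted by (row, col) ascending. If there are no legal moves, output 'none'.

Answer: (1,3) (3,1)

Derivation:
(0,1): no bracket -> illegal
(0,2): no bracket -> illegal
(0,3): no bracket -> illegal
(1,0): no bracket -> illegal
(1,3): flips 2 -> legal
(1,4): no bracket -> illegal
(2,0): no bracket -> illegal
(2,4): no bracket -> illegal
(3,0): no bracket -> illegal
(3,1): flips 2 -> legal
(3,4): no bracket -> illegal
(4,1): no bracket -> illegal
(4,2): no bracket -> illegal
(4,3): no bracket -> illegal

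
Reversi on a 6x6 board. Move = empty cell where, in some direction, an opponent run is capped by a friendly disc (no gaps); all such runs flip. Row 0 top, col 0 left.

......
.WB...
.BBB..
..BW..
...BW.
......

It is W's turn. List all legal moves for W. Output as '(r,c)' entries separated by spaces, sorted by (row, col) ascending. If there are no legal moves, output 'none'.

Answer: (1,3) (3,1) (4,2) (5,3)

Derivation:
(0,1): no bracket -> illegal
(0,2): no bracket -> illegal
(0,3): no bracket -> illegal
(1,0): no bracket -> illegal
(1,3): flips 2 -> legal
(1,4): no bracket -> illegal
(2,0): no bracket -> illegal
(2,4): no bracket -> illegal
(3,0): no bracket -> illegal
(3,1): flips 2 -> legal
(3,4): no bracket -> illegal
(4,1): no bracket -> illegal
(4,2): flips 1 -> legal
(5,2): no bracket -> illegal
(5,3): flips 1 -> legal
(5,4): no bracket -> illegal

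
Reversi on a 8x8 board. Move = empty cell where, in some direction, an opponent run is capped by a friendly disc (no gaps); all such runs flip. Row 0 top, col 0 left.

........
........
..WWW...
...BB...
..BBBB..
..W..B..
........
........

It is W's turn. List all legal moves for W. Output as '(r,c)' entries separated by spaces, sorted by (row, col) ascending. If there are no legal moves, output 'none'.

Answer: (2,5) (3,2) (5,1) (5,3) (5,4) (5,6) (6,6)

Derivation:
(2,5): flips 2 -> legal
(3,1): no bracket -> illegal
(3,2): flips 1 -> legal
(3,5): no bracket -> illegal
(3,6): no bracket -> illegal
(4,1): no bracket -> illegal
(4,6): no bracket -> illegal
(5,1): flips 2 -> legal
(5,3): flips 2 -> legal
(5,4): flips 2 -> legal
(5,6): flips 2 -> legal
(6,4): no bracket -> illegal
(6,5): no bracket -> illegal
(6,6): flips 3 -> legal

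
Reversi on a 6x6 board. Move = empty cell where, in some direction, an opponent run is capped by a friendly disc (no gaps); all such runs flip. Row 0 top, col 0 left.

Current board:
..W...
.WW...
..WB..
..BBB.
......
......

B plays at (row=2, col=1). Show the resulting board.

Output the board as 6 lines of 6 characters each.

Place B at (2,1); scan 8 dirs for brackets.
Dir NW: first cell '.' (not opp) -> no flip
Dir N: opp run (1,1), next='.' -> no flip
Dir NE: opp run (1,2), next='.' -> no flip
Dir W: first cell '.' (not opp) -> no flip
Dir E: opp run (2,2) capped by B -> flip
Dir SW: first cell '.' (not opp) -> no flip
Dir S: first cell '.' (not opp) -> no flip
Dir SE: first cell 'B' (not opp) -> no flip
All flips: (2,2)

Answer: ..W...
.WW...
.BBB..
..BBB.
......
......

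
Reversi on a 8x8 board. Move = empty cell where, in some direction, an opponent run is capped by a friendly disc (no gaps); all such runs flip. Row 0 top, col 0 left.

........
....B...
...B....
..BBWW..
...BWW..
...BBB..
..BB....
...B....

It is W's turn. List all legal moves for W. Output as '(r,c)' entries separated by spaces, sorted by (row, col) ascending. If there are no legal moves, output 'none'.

Answer: (1,2) (2,2) (3,1) (4,2) (5,2) (6,4) (6,5) (6,6) (7,1) (7,2)

Derivation:
(0,3): no bracket -> illegal
(0,4): no bracket -> illegal
(0,5): no bracket -> illegal
(1,2): flips 1 -> legal
(1,3): no bracket -> illegal
(1,5): no bracket -> illegal
(2,1): no bracket -> illegal
(2,2): flips 1 -> legal
(2,4): no bracket -> illegal
(2,5): no bracket -> illegal
(3,1): flips 2 -> legal
(4,1): no bracket -> illegal
(4,2): flips 1 -> legal
(4,6): no bracket -> illegal
(5,1): no bracket -> illegal
(5,2): flips 1 -> legal
(5,6): no bracket -> illegal
(6,1): no bracket -> illegal
(6,4): flips 1 -> legal
(6,5): flips 1 -> legal
(6,6): flips 1 -> legal
(7,1): flips 2 -> legal
(7,2): flips 2 -> legal
(7,4): no bracket -> illegal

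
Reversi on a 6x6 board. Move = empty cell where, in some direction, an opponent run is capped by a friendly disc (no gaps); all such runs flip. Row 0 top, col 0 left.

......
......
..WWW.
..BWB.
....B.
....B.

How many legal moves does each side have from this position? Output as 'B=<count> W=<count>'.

Answer: B=3 W=6

Derivation:
-- B to move --
(1,1): flips 2 -> legal
(1,2): flips 2 -> legal
(1,3): no bracket -> illegal
(1,4): flips 2 -> legal
(1,5): no bracket -> illegal
(2,1): no bracket -> illegal
(2,5): no bracket -> illegal
(3,1): no bracket -> illegal
(3,5): no bracket -> illegal
(4,2): no bracket -> illegal
(4,3): no bracket -> illegal
B mobility = 3
-- W to move --
(2,1): no bracket -> illegal
(2,5): no bracket -> illegal
(3,1): flips 1 -> legal
(3,5): flips 1 -> legal
(4,1): flips 1 -> legal
(4,2): flips 1 -> legal
(4,3): no bracket -> illegal
(4,5): flips 1 -> legal
(5,3): no bracket -> illegal
(5,5): flips 1 -> legal
W mobility = 6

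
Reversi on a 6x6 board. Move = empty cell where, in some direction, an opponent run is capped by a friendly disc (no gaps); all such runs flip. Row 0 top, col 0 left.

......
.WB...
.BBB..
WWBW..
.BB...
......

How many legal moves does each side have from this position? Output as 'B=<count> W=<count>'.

Answer: B=9 W=5

Derivation:
-- B to move --
(0,0): flips 1 -> legal
(0,1): flips 1 -> legal
(0,2): no bracket -> illegal
(1,0): flips 1 -> legal
(2,0): flips 1 -> legal
(2,4): flips 1 -> legal
(3,4): flips 1 -> legal
(4,0): flips 1 -> legal
(4,3): flips 1 -> legal
(4,4): flips 1 -> legal
B mobility = 9
-- W to move --
(0,1): no bracket -> illegal
(0,2): no bracket -> illegal
(0,3): flips 2 -> legal
(1,0): no bracket -> illegal
(1,3): flips 3 -> legal
(1,4): no bracket -> illegal
(2,0): no bracket -> illegal
(2,4): no bracket -> illegal
(3,4): no bracket -> illegal
(4,0): no bracket -> illegal
(4,3): no bracket -> illegal
(5,0): no bracket -> illegal
(5,1): flips 2 -> legal
(5,2): flips 1 -> legal
(5,3): flips 1 -> legal
W mobility = 5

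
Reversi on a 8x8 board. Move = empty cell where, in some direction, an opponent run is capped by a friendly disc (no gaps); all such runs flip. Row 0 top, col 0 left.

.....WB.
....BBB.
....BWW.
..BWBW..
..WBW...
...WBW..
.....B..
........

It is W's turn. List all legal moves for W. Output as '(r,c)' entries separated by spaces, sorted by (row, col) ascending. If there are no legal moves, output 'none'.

(0,3): flips 1 -> legal
(0,4): flips 4 -> legal
(0,7): flips 2 -> legal
(1,3): flips 1 -> legal
(1,7): no bracket -> illegal
(2,1): no bracket -> illegal
(2,2): flips 1 -> legal
(2,3): flips 2 -> legal
(2,7): flips 1 -> legal
(3,1): flips 1 -> legal
(4,1): no bracket -> illegal
(4,5): no bracket -> illegal
(5,2): flips 2 -> legal
(5,6): no bracket -> illegal
(6,3): no bracket -> illegal
(6,4): flips 1 -> legal
(6,6): no bracket -> illegal
(7,4): no bracket -> illegal
(7,5): flips 1 -> legal
(7,6): no bracket -> illegal

Answer: (0,3) (0,4) (0,7) (1,3) (2,2) (2,3) (2,7) (3,1) (5,2) (6,4) (7,5)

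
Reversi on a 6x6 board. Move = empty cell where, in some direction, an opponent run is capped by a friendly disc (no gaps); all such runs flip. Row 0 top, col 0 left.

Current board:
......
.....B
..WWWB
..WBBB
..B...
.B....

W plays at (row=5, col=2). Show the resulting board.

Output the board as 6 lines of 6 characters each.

Place W at (5,2); scan 8 dirs for brackets.
Dir NW: first cell '.' (not opp) -> no flip
Dir N: opp run (4,2) capped by W -> flip
Dir NE: first cell '.' (not opp) -> no flip
Dir W: opp run (5,1), next='.' -> no flip
Dir E: first cell '.' (not opp) -> no flip
Dir SW: edge -> no flip
Dir S: edge -> no flip
Dir SE: edge -> no flip
All flips: (4,2)

Answer: ......
.....B
..WWWB
..WBBB
..W...
.BW...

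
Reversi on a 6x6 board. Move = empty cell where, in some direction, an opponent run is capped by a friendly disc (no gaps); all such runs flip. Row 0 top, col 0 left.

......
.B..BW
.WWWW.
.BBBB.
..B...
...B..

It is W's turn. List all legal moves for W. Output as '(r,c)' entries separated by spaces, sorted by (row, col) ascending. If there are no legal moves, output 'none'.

(0,0): flips 1 -> legal
(0,1): flips 1 -> legal
(0,2): no bracket -> illegal
(0,3): no bracket -> illegal
(0,4): flips 1 -> legal
(0,5): flips 1 -> legal
(1,0): no bracket -> illegal
(1,2): no bracket -> illegal
(1,3): flips 1 -> legal
(2,0): no bracket -> illegal
(2,5): no bracket -> illegal
(3,0): no bracket -> illegal
(3,5): no bracket -> illegal
(4,0): flips 1 -> legal
(4,1): flips 2 -> legal
(4,3): flips 2 -> legal
(4,4): flips 2 -> legal
(4,5): flips 1 -> legal
(5,1): flips 2 -> legal
(5,2): flips 2 -> legal
(5,4): no bracket -> illegal

Answer: (0,0) (0,1) (0,4) (0,5) (1,3) (4,0) (4,1) (4,3) (4,4) (4,5) (5,1) (5,2)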